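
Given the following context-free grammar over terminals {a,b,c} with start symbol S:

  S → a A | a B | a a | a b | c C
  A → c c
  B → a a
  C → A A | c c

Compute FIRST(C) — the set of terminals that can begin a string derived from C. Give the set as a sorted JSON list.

FIRST iteration:
pass 1:
  A via A→c c: +{c}
  B via B→a a: +{a}
  C via C→A A: +{c}
  S via S→a A: +{a}
  S via S→c C: +{c}
  S: {a,c}  A: {c}  B: {a}  C: {c}
pass 2: — fixpoint
  S: {a,c}  A: {c}  B: {a}  C: {c}

FIRST(C) = ["c"]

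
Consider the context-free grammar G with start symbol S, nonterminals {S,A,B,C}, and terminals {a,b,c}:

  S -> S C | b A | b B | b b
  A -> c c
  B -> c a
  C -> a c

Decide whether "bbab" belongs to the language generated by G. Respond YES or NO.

CNF form of G:
  S -> S C | T2 A | T2 B | T2 T2
  A -> T0 T0
  B -> T0 T1
  C -> T1 T0
  T0 -> c
  T1 -> a
  T2 -> b

CYK fill:
  [0..0]={T2}  "b"  orig:{}
  [1..1]={T2}  "b"  orig:{}
  [2..2]={T1}  "a"  orig:{}
  [3..3]={T2}  "b"  orig:{}
  [0..1]={S}  "bb"
  [1..2]=∅  "ba"
  [2..3]=∅  "ab"
  [0..2]=∅  "bba"
  [1..3]=∅  "bab"
  [0..3]=∅  "bbab"

S ∉ T[0,3] ⇒ NO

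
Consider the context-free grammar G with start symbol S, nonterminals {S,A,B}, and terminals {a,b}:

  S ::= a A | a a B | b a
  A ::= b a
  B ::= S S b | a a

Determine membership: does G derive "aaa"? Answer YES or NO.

Convert to CNF:
  S -> T0 T1 | T1 A | T1 X3
  A -> T0 T1
  B -> S X2 | T1 T1
  T0 -> b
  T1 -> a
  X2 -> S T0
  X3 -> T1 B

Fill CYK table bottom-up:
  T[0,0] 'a' = {T1}  orig:{}
  T[1,1] 'a' = {T1}  orig:{}
  T[2,2] 'a' = {T1}  orig:{}
  T[0,1] 'aa' = {B}
  T[1,2] 'aa' = {B}
  T[0,2] 'aaa' = {X3}  orig:{}

S ∉ T[0,2] ⇒ NO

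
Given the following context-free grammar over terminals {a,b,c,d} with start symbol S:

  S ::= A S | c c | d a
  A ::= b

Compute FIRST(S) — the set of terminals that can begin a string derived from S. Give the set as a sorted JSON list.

Compute FIRST by fixpoint:
pass 1:
  A via A→b: +{b}
  S via S→A S: +{b}
  S via S→c c: +{c}
  S via S→d a: +{d}
  FIRST(S)={b,c,d}  FIRST(A)={b}
pass 2: — fixpoint
  FIRST(S)={b,c,d}  FIRST(A)={b}

FIRST(S) = ["b", "c", "d"]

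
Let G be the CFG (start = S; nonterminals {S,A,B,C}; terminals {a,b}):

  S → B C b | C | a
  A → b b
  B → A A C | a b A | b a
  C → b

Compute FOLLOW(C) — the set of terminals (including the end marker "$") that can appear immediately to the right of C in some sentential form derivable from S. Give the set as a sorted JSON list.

FIRST iteration:
round 1:
  A via A→b b: +{b}
  B via B→A A C: +{b}
  B via B→a b A: +{a}
  C via C→b: +{b}
  S via S→B C b: +{a,b}
  FIRST(S)={a,b}  FIRST(A)={b}  FIRST(B)={a,b}  FIRST(C)={b}
round 2: (no change)
  FIRST(S)={a,b}  FIRST(A)={b}  FIRST(B)={a,b}  FIRST(C)={b}

FOLLOW sets:
initialize: $ ∈ FOLLOW(S)
[1]
  B→A A C: FOLLOW(A) ⊇ FIRST(A) = {b}; new: +{b}
  S→B C b: FOLLOW(B) ⊇ FIRST(C) = {b}; new: +{b}
  S→B C b: FOLLOW(C) ⊇ FIRST(b) = {b}; new: +{b}
  S→C: FOLLOW(C) ⊇ FOLLOW(S) ⊇ {$}; new: +{$}
  FOLLOW[S]={$}  FOLLOW[A]={b}  FOLLOW[B]={b}  FOLLOW[C]={$,b}
[2] — fixpoint
  FOLLOW[S]={$}  FOLLOW[A]={b}  FOLLOW[B]={b}  FOLLOW[C]={$,b}

FOLLOW(C) = ["$", "b"]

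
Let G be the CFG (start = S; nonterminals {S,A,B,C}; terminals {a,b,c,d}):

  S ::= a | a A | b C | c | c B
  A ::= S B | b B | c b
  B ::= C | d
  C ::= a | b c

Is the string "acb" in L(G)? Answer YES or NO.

Convert to CNF:
  S -> T0 C | T1 B | T2 A | a | c
  A -> S B | T0 B | T1 T0
  B -> T0 T1 | a | d
  C -> T0 T1 | a
  T0 -> b
  T1 -> c
  T2 -> a

CYK fill:
  cell(0,0) a: {B,C,S,T2}  orig:{B,C,S}
  cell(1,1) c: {S,T1}  orig:{S}
  cell(2,2) b: {T0}  orig:{}
  cell(0,1) ac: ∅
  cell(1,2) cb: {A}
  cell(0,2) acb: {S}

S ∈ T[0,2] ⇒ YES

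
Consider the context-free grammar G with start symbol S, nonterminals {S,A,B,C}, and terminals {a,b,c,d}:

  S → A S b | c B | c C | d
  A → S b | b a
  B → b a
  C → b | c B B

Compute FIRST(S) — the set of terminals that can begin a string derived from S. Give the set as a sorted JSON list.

FIRST iteration:
iter 1:
  A via A→b a: +{b}
  B via B→b a: +{b}
  C via C→b: +{b}
  C via C→c B B: +{c}
  S via S→A S b: +{b}
  S via S→c B: +{c}
  S via S→d: +{d}
  FIRST[S]={b,c,d}  FIRST[A]={b}  FIRST[B]={b}  FIRST[C]={b,c}
iter 2:
  A via A→S b: +{c,d}
  FIRST[S]={b,c,d}  FIRST[A]={b,c,d}  FIRST[B]={b}  FIRST[C]={b,c}
iter 3: (no change)
  FIRST[S]={b,c,d}  FIRST[A]={b,c,d}  FIRST[B]={b}  FIRST[C]={b,c}

FIRST(S) = ["b", "c", "d"]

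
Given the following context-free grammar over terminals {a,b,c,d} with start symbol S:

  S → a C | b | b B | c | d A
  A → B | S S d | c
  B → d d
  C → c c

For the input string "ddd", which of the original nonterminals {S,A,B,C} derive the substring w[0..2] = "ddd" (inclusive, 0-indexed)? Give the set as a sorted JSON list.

Convert to CNF:
  S -> T0 A | T2 C | T3 B | b | c
  A -> S X4 | T0 T0 | c
  B -> T0 T0
  C -> T1 T1
  T0 -> d
  T1 -> c
  T2 -> a
  T3 -> b
  X4 -> S T0

Fill CYK table bottom-up (cells [i..j] with 0 ≤ i ≤ j ≤ 2 only):
  [0..0]={T0}  "d"  orig:{}
  [1..1]={T0}  "d"  orig:{}
  [2..2]={T0}  "d"  orig:{}
  [0..1]={A,B}  "dd"
  [1..2]={A,B}  "dd"
  [0..2]={S}  "ddd"

Original NTs in T[0,2] deriving "ddd": ["S"]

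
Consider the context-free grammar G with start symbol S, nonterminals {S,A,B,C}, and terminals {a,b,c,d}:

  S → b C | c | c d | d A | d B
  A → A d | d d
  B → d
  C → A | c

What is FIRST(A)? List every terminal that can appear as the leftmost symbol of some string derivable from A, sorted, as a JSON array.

Compute FIRST by fixpoint:
[1]
  A via A→d d: +{d}
  B via B→d: +{d}
  C via C→A: +{d}
  C via C→c: +{c}
  S via S→b C: +{b}
  S via S→c: +{c}
  S via S→d A: +{d}
  S: {b,c,d}  A: {d}  B: {d}  C: {c,d}
[2] done
  S: {b,c,d}  A: {d}  B: {d}  C: {c,d}

FIRST(A) = ["d"]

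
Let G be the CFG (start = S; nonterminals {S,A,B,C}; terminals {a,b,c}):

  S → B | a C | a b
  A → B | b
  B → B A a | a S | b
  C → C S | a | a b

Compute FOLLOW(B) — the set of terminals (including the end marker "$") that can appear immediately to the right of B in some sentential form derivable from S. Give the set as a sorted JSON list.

FIRST sets, iterate to fixpoint:
iter 1:
  A via A→b: +{b}
  B via B→a S: +{a}
  B via B→b: +{b}
  C via C→a: +{a}
  S via S→B: +{a,b}
  FIRST[S]={a,b}  FIRST[A]={b}  FIRST[B]={a,b}  FIRST[C]={a}
iter 2:
  A via A→B: +{a}
  FIRST[S]={a,b}  FIRST[A]={a,b}  FIRST[B]={a,b}  FIRST[C]={a}
iter 3: — fixpoint
  FIRST[S]={a,b}  FIRST[A]={a,b}  FIRST[B]={a,b}  FIRST[C]={a}

FOLLOW sets:
FOLLOW(S) := {$}
pass 1:
  B→B A a: FOLLOW(B) ⊇ FIRST(A) = {a,b}; new: +{a,b}
  B→B A a: FOLLOW(A) ⊇ FIRST(a) = {a}; new: +{a}
  B→a S: FOLLOW(S) ⊇ FOLLOW(B) ⊇ {a,b}; new: +{a,b}
  C→C S: FOLLOW(C) ⊇ FIRST(S) = {a,b}; new: +{a,b}
  S→B: FOLLOW(B) ⊇ FOLLOW(S) ⊇ {$,a,b}; new: +{$}
  S→a C: FOLLOW(C) ⊇ FOLLOW(S) ⊇ {$,a,b}; new: +{$}
  FOLLOW(S)={$,a,b}  FOLLOW(A)={a}  FOLLOW(B)={$,a,b}  FOLLOW(C)={$,a,b}
pass 2: — fixpoint
  FOLLOW(S)={$,a,b}  FOLLOW(A)={a}  FOLLOW(B)={$,a,b}  FOLLOW(C)={$,a,b}

FOLLOW(B) = ["$", "a", "b"]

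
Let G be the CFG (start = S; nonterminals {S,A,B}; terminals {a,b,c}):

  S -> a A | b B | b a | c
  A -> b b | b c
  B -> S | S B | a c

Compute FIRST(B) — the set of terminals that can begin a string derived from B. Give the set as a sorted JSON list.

FIRST iteration:
pass 1:
  A via A→b b: +{b}
  B via B→a c: +{a}
  S via S→a A: +{a}
  S via S→b B: +{b}
  S via S→c: +{c}
  S: {a,b,c}  A: {b}  B: {a}
pass 2:
  B via B→S: +{b,c}
  S: {a,b,c}  A: {b}  B: {a,b,c}
pass 3: — fixpoint
  S: {a,b,c}  A: {b}  B: {a,b,c}

FIRST(B) = ["a", "b", "c"]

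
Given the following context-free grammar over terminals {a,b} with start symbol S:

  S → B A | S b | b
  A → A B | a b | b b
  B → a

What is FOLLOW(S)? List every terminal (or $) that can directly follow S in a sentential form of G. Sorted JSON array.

Compute FIRST by fixpoint:
pass 1:
  A via A→a b: +{a}
  A via A→b b: +{b}
  B via B→a: +{a}
  S via S→B A: +{a}
  S via S→b: +{b}
  S: {a,b}  A: {a,b}  B: {a}
pass 2: — fixpoint
  S: {a,b}  A: {a,b}  B: {a}

Compute FOLLOW by fixpoint:
initialize: $ ∈ FOLLOW(S)
iter 1:
  A→A B: FOLLOW(A) ⊇ FIRST(B) = {a}; new: +{a}
  A→A B: FOLLOW(B) ⊇ FOLLOW(A) ⊇ {a}; new: +{a}
  S→B A: FOLLOW(B) ⊇ FIRST(A) = {a,b}; new: +{b}
  S→B A: FOLLOW(A) ⊇ FOLLOW(S) ⊇ {$}; new: +{$}
  S→S b: FOLLOW(S) ⊇ FIRST(b) = {b}; new: +{b}
  S: {$,b}  A: {$,a}  B: {a,b}
iter 2:
  A→A B: FOLLOW(B) ⊇ FOLLOW(A) ⊇ {$,a}; new: +{$}
  S→B A: FOLLOW(A) ⊇ FOLLOW(S) ⊇ {$,b}; new: +{b}
  S: {$,b}  A: {$,a,b}  B: {$,a,b}
iter 3: — fixpoint
  S: {$,b}  A: {$,a,b}  B: {$,a,b}

FOLLOW(S) = ["$", "b"]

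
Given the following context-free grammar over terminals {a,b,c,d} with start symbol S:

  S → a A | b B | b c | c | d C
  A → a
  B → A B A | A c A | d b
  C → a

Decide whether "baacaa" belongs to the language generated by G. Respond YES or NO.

CNF form of G:
  S -> T1 C | T2 B | T2 T0 | T3 A | c
  A -> a
  B -> A X4 | A X5 | T1 T2
  C -> a
  T0 -> c
  T1 -> d
  T2 -> b
  T3 -> a
  X4 -> B A
  X5 -> T0 A

Fill CYK table bottom-up:
  T[0,0] 'b' = {T2}  orig:{}
  T[1,1] 'a' = {A,C,T3}  orig:{A,C}
  T[2,2] 'a' = {A,C,T3}  orig:{A,C}
  T[3,3] 'c' = {S,T0}  orig:{S}
  T[4,4] 'a' = {A,C,T3}  orig:{A,C}
  T[5,5] 'a' = {A,C,T3}  orig:{A,C}
  T[0,1] 'ba' = ∅
  T[1,2] 'aa' = {S}
  T[2,3] 'ac' = ∅
  T[3,4] 'ca' = {X5}  orig:{}
  T[4,5] 'aa' = {S}
  T[0,2] 'baa' = ∅
  T[1,3] 'aac' = ∅
  T[2,4] 'aca' = {B}
  T[3,5] 'caa' = ∅
  T[0,3] 'baac' = ∅
  T[1,4] 'aaca' = ∅
  T[2,5] 'acaa' = {X4}  orig:{}
  T[0,4] 'baaca' = ∅
  T[1,5] 'aacaa' = {B}
  T[0,5] 'baacaa' = {S}

S ∈ T[0,5] ⇒ YES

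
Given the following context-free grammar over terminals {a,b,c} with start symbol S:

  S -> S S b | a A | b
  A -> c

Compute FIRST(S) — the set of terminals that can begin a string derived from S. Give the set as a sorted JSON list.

Compute FIRST by fixpoint:
round 1:
  A via A→c: +{c}
  S via S→a A: +{a}
  S via S→b: +{b}
  S: {a,b}  A: {c}
round 2: (no change)
  S: {a,b}  A: {c}

FIRST(S) = ["a", "b"]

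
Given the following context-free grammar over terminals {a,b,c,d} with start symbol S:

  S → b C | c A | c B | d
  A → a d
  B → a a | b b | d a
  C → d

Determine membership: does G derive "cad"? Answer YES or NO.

CNF form of G:
  S -> T2 C | T3 A | T3 B | d
  A -> T0 T1
  B -> T0 T0 | T1 T0 | T2 T2
  C -> d
  T0 -> a
  T1 -> d
  T2 -> b
  T3 -> c

Fill CYK table bottom-up:
  cell(0,0) c: {T3}  orig:{}
  cell(1,1) a: {T0}  orig:{}
  cell(2,2) d: {C,S,T1}  orig:{C,S}
  cell(0,1) ca: ∅
  cell(1,2) ad: {A}
  cell(0,2) cad: {S}

S ∈ T[0,2] ⇒ YES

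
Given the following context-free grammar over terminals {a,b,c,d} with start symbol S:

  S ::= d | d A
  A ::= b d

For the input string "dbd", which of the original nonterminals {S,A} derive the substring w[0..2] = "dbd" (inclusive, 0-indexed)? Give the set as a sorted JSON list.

Convert to CNF:
  S -> T1 A | d
  A -> T0 T1
  T0 -> b
  T1 -> d

CYK fill — only the sub-triangle for w[0..2]:
  T[0,0] 'd' = {S,T1}  orig:{S}
  T[1,1] 'b' = {T0}  orig:{}
  T[2,2] 'd' = {S,T1}  orig:{S}
  T[0,1] 'db' = ∅
  T[1,2] 'bd' = {A}
  T[0,2] 'dbd' = {S}

Original NTs in T[0,2] deriving "dbd": ["S"]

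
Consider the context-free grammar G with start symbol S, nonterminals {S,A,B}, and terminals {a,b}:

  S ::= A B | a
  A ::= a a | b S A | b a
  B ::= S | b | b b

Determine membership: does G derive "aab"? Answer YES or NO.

Convert to CNF:
  S -> A B | a
  A -> T0 T0 | T1 T0 | T1 X2
  B -> A B | T1 T1 | a | b
  T0 -> a
  T1 -> b
  X2 -> S A

CYK table (by increasing span):
  [0..0]={B,S,T0}  "a"  orig:{B,S}
  [1..1]={B,S,T0}  "a"  orig:{B,S}
  [2..2]={B,T1}  "b"  orig:{B}
  [0..1]={A}  "aa"
  [1..2]=∅  "ab"
  [0..2]={B,S}  "aab"

S ∈ T[0,2] ⇒ YES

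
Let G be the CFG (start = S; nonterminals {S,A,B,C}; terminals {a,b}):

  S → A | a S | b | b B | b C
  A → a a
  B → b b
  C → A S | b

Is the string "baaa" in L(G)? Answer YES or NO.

CNF form of G:
  S -> T0 S | T0 T0 | T1 B | T1 C | b
  A -> T0 T0
  B -> T1 T1
  C -> A S | b
  T0 -> a
  T1 -> b

Fill CYK table bottom-up:
  cell(0,0) b: {C,S,T1}  orig:{C,S}
  cell(1,1) a: {T0}  orig:{}
  cell(2,2) a: {T0}  orig:{}
  cell(3,3) a: {T0}  orig:{}
  cell(0,1) ba: ∅
  cell(1,2) aa: {A,S}
  cell(2,3) aa: {A,S}
  cell(0,2) baa: ∅
  cell(1,3) aaa: {S}
  cell(0,3) baaa: ∅

S ∉ T[0,3] ⇒ NO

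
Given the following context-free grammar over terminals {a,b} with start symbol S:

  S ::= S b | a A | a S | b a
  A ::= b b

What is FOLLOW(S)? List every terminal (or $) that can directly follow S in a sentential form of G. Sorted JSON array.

Compute FIRST by fixpoint:
iter 1:
  A via A→b b: +{b}
  S via S→a A: +{a}
  S via S→b a: +{b}
  S: {a,b}  A: {b}
iter 2: (no change)
  S: {a,b}  A: {b}

FOLLOW sets:
seed FOLLOW(S) with $
[1]
  S→S b: FOLLOW(S) ⊇ FIRST(b) = {b}; new: +{b}
  S→a A: FOLLOW(A) ⊇ FOLLOW(S) ⊇ {$,b}; new: +{$,b}
  S: {$,b}  A: {$,b}
[2] (stable)
  S: {$,b}  A: {$,b}

FOLLOW(S) = ["$", "b"]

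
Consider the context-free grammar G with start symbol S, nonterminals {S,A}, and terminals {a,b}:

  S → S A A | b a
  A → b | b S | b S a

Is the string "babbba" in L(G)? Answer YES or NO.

Convert to CNF:
  S -> S X3 | T0 T1
  A -> T0 S | T0 X2 | b
  T0 -> b
  T1 -> a
  X2 -> S T1
  X3 -> A A

CYK table (by increasing span):
  T[0,0] 'b' = {A,T0}  orig:{A}
  T[1,1] 'a' = {T1}  orig:{}
  T[2,2] 'b' = {A,T0}  orig:{A}
  T[3,3] 'b' = {A,T0}  orig:{A}
  T[4,4] 'b' = {A,T0}  orig:{A}
  T[5,5] 'a' = {T1}  orig:{}
  T[0,1] 'ba' = {S}
  T[1,2] 'ab' = ∅
  T[2,3] 'bb' = {X3}  orig:{}
  T[3,4] 'bb' = {X3}  orig:{}
  T[4,5] 'ba' = {S}
  T[0,2] 'bab' = ∅
  T[1,3] 'abb' = ∅
  T[2,4] 'bbb' = ∅
  T[3,5] 'bba' = {A}
  T[0,3] 'babb' = {S}
  T[1,4] 'abbb' = ∅
  T[2,5] 'bbba' = {X3}  orig:{}
  T[0,4] 'babbb' = ∅
  T[1,5] 'abbba' = ∅
  T[0,5] 'babbba' = {S}

S ∈ T[0,5] ⇒ YES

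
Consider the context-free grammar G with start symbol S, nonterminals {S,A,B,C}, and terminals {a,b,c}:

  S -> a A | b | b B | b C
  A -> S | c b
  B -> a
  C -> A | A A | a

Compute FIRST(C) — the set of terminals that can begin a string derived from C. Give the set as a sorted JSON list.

Compute FIRST by fixpoint:
pass 1:
  A via A→c b: +{c}
  B via B→a: +{a}
  C via C→A: +{c}
  C via C→a: +{a}
  S via S→a A: +{a}
  S via S→b: +{b}
  FIRST[S]={a,b}  FIRST[A]={c}  FIRST[B]={a}  FIRST[C]={a,c}
pass 2:
  A via A→S: +{a,b}
  C via C→A: +{b}
  FIRST[S]={a,b}  FIRST[A]={a,b,c}  FIRST[B]={a}  FIRST[C]={a,b,c}
pass 3: (no change)
  FIRST[S]={a,b}  FIRST[A]={a,b,c}  FIRST[B]={a}  FIRST[C]={a,b,c}

FIRST(C) = ["a", "b", "c"]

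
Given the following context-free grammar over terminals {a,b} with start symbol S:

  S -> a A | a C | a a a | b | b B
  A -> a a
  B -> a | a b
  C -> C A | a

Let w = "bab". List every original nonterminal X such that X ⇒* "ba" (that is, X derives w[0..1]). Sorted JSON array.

Convert to CNF:
  S -> T0 A | T0 C | T0 X2 | T1 B | b
  A -> T0 T0
  B -> T0 T1 | a
  C -> C A | a
  T0 -> a
  T1 -> b
  X2 -> T0 T0

CYK fill, restricted to cells inside w[0..1]:
  [0..0]={S,T1}  "b"  orig:{S}
  [1..1]={B,C,T0}  "a"  orig:{B,C}
  [0..1]={S}  "ba"

Original NTs in T[0,1] deriving "ba": ["S"]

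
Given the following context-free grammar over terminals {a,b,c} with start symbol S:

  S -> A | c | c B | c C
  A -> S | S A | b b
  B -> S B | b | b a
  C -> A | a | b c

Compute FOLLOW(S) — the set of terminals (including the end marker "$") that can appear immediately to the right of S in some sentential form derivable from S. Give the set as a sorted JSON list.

Compute FIRST by fixpoint:
iter 1:
  A via A→b b: +{b}
  B via B→b: +{b}
  C via C→A: +{b}
  C via C→a: +{a}
  S via S→A: +{b}
  S via S→c: +{c}
  S: {b,c}  A: {b}  B: {b}  C: {a,b}
iter 2:
  A via A→S: +{c}
  B via B→S B: +{c}
  C via C→A: +{c}
  S: {b,c}  A: {b,c}  B: {b,c}  C: {a,b,c}
iter 3: (stable)
  S: {b,c}  A: {b,c}  B: {b,c}  C: {a,b,c}

FOLLOW sets:
seed FOLLOW(S) with $
iter 1:
  A→S A: FOLLOW(S) ⊇ FIRST(A) = {b,c}; new: +{b,c}
  S→A: FOLLOW(A) ⊇ FOLLOW(S) ⊇ {$,b,c}; new: +{$,b,c}
  S→c B: FOLLOW(B) ⊇ FOLLOW(S) ⊇ {$,b,c}; new: +{$,b,c}
  S→c C: FOLLOW(C) ⊇ FOLLOW(S) ⊇ {$,b,c}; new: +{$,b,c}
  S: {$,b,c}  A: {$,b,c}  B: {$,b,c}  C: {$,b,c}
iter 2: (no change)
  S: {$,b,c}  A: {$,b,c}  B: {$,b,c}  C: {$,b,c}

FOLLOW(S) = ["$", "b", "c"]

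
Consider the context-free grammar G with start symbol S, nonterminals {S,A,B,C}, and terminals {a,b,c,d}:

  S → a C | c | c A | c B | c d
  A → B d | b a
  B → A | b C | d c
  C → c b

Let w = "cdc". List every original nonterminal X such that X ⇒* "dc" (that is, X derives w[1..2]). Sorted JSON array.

CNF form of G:
  S -> T2 C | T3 A | T3 B | T3 T0 | c
  A -> B T0 | T1 T2
  B -> B T0 | T0 T3 | T1 C | T1 T2
  C -> T3 T1
  T0 -> d
  T1 -> b
  T2 -> a
  T3 -> c

CYK fill, restricted to cells inside w[1..2]:
  cell(1,1) d: {T0}  orig:{}
  cell(2,2) c: {S,T3}  orig:{S}
  cell(1,2) dc: {B}

Original NTs in T[1,2] deriving "dc": ["B"]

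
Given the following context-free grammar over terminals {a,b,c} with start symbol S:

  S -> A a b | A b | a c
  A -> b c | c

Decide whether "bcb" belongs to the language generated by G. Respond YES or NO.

CNF form of G:
  S -> A T0 | A X3 | T2 T1
  A -> T0 T1 | c
  T0 -> b
  T1 -> c
  T2 -> a
  X3 -> T2 T0

CYK fill:
  [0..0]={T0}  "b"  orig:{}
  [1..1]={A,T1}  "c"  orig:{A}
  [2..2]={T0}  "b"  orig:{}
  [0..1]={A}  "bc"
  [1..2]={S}  "cb"
  [0..2]={S}  "bcb"

S ∈ T[0,2] ⇒ YES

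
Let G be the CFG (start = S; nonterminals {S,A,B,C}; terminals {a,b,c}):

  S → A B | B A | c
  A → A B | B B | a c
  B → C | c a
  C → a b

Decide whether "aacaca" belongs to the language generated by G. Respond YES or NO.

Convert to CNF:
  S -> A B | B A | c
  A -> A B | B B | T0 T1
  B -> T0 T2 | T1 T0
  C -> T0 T2
  T0 -> a
  T1 -> c
  T2 -> b

CYK table (by increasing span):
  [0..0]={T0}  "a"  orig:{}
  [1..1]={T0}  "a"  orig:{}
  [2..2]={S,T1}  "c"  orig:{S}
  [3..3]={T0}  "a"  orig:{}
  [4..4]={S,T1}  "c"  orig:{S}
  [5..5]={T0}  "a"  orig:{}
  [0..1]=∅  "aa"
  [1..2]={A}  "ac"
  [2..3]={B}  "ca"
  [3..4]={A}  "ac"
  [4..5]={B}  "ca"
  [0..2]=∅  "aac"
  [1..3]=∅  "aca"
  [2..4]=∅  "cac"
  [3..5]=∅  "aca"
  [0..3]=∅  "aaca"
  [1..4]=∅  "acac"
  [2..5]={A}  "caca"
  [0..4]=∅  "aacac"
  [1..5]=∅  "acaca"
  [0..5]=∅  "aacaca"

S ∉ T[0,5] ⇒ NO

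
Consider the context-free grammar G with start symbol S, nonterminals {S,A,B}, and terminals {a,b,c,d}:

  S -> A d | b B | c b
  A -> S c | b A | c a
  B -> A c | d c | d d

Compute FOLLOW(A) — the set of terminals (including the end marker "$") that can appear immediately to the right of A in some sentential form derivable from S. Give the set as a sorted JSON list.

FIRST iteration:
pass 1:
  A via A→b A: +{b}
  A via A→c a: +{c}
  B via B→A c: +{b,c}
  B via B→d c: +{d}
  S via S→A d: +{b,c}
  FIRST(S)={b,c}  FIRST(A)={b,c}  FIRST(B)={b,c,d}
pass 2: (stable)
  FIRST(S)={b,c}  FIRST(A)={b,c}  FIRST(B)={b,c,d}

Compute FOLLOW by fixpoint:
seed FOLLOW(S) with $
round 1:
  A→S c: FOLLOW(S) ⊇ FIRST(c) = {c}; new: +{c}
  B→A c: FOLLOW(A) ⊇ FIRST(c) = {c}; new: +{c}
  S→A d: FOLLOW(A) ⊇ FIRST(d) = {d}; new: +{d}
  S→b B: FOLLOW(B) ⊇ FOLLOW(S) ⊇ {$,c}; new: +{$,c}
  S: {$,c}  A: {c,d}  B: {$,c}
round 2: (no change)
  S: {$,c}  A: {c,d}  B: {$,c}

FOLLOW(A) = ["c", "d"]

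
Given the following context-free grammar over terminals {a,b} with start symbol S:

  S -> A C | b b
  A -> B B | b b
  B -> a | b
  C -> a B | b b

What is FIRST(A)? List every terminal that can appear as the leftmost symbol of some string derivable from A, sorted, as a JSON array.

Compute FIRST by fixpoint:
iter 1:
  A via A→b b: +{b}
  B via B→a: +{a}
  B via B→b: +{b}
  C via C→a B: +{a}
  C via C→b b: +{b}
  S via S→A C: +{b}
  FIRST[S]={b}  FIRST[A]={b}  FIRST[B]={a,b}  FIRST[C]={a,b}
iter 2:
  A via A→B B: +{a}
  S via S→A C: +{a}
  FIRST[S]={a,b}  FIRST[A]={a,b}  FIRST[B]={a,b}  FIRST[C]={a,b}
iter 3: (no change)
  FIRST[S]={a,b}  FIRST[A]={a,b}  FIRST[B]={a,b}  FIRST[C]={a,b}

FIRST(A) = ["a", "b"]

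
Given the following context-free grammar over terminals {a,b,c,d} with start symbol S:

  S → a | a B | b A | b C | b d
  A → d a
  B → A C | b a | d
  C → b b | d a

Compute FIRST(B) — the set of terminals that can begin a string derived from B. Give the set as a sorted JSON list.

FIRST iteration:
pass 1:
  A via A→d a: +{d}
  B via B→A C: +{d}
  B via B→b a: +{b}
  C via C→b b: +{b}
  C via C→d a: +{d}
  S via S→a: +{a}
  S via S→b A: +{b}
  S: {a,b}  A: {d}  B: {b,d}  C: {b,d}
pass 2: (no change)
  S: {a,b}  A: {d}  B: {b,d}  C: {b,d}

FIRST(B) = ["b", "d"]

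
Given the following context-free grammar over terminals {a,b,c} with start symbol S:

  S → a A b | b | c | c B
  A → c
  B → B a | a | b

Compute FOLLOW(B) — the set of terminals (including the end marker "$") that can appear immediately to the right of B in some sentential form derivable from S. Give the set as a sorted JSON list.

FIRST iteration:
iter 1:
  A via A→c: +{c}
  B via B→a: +{a}
  B via B→b: +{b}
  S via S→a A b: +{a}
  S via S→b: +{b}
  S via S→c: +{c}
  FIRST(S)={a,b,c}  FIRST(A)={c}  FIRST(B)={a,b}
iter 2: (no change)
  FIRST(S)={a,b,c}  FIRST(A)={c}  FIRST(B)={a,b}

FOLLOW sets:
initialize: $ ∈ FOLLOW(S)
[1]
  B→B a: FOLLOW(B) ⊇ FIRST(a) = {a}; new: +{a}
  S→a A b: FOLLOW(A) ⊇ FIRST(b) = {b}; new: +{b}
  S→c B: FOLLOW(B) ⊇ FOLLOW(S) ⊇ {$}; new: +{$}
  FOLLOW(S)={$}  FOLLOW(A)={b}  FOLLOW(B)={$,a}
[2] — fixpoint
  FOLLOW(S)={$}  FOLLOW(A)={b}  FOLLOW(B)={$,a}

FOLLOW(B) = ["$", "a"]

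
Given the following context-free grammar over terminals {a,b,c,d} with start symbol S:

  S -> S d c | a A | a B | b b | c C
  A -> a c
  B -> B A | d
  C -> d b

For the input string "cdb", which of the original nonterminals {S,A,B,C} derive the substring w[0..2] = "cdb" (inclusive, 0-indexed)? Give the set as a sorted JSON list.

CNF form of G:
  S -> S X4 | T0 A | T0 B | T1 C | T3 T3
  A -> T0 T1
  B -> B A | d
  C -> T2 T3
  T0 -> a
  T1 -> c
  T2 -> d
  T3 -> b
  X4 -> T2 T1

CYK fill — only the sub-triangle for w[0..2]:
  [0..0]={T1}  "c"  orig:{}
  [1..1]={B,T2}  "d"  orig:{B}
  [2..2]={T3}  "b"  orig:{}
  [0..1]=∅  "cd"
  [1..2]={C}  "db"
  [0..2]={S}  "cdb"

Original NTs in T[0,2] deriving "cdb": ["S"]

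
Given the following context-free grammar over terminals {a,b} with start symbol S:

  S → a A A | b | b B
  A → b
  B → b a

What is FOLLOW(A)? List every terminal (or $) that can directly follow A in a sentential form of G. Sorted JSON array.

FIRST iteration:
round 1:
  A via A→b: +{b}
  B via B→b a: +{b}
  S via S→a A A: +{a}
  S via S→b: +{b}
  FIRST[S]={a,b}  FIRST[A]={b}  FIRST[B]={b}
round 2: done
  FIRST[S]={a,b}  FIRST[A]={b}  FIRST[B]={b}

FOLLOW sets:
seed FOLLOW(S) with $
[1]
  S→a A A: FOLLOW(A) ⊇ FIRST(A) = {b}; new: +{b}
  S→a A A: FOLLOW(A) ⊇ FOLLOW(S) ⊇ {$}; new: +{$}
  S→b B: FOLLOW(B) ⊇ FOLLOW(S) ⊇ {$}; new: +{$}
  FOLLOW(S)={$}  FOLLOW(A)={$,b}  FOLLOW(B)={$}
[2] — fixpoint
  FOLLOW(S)={$}  FOLLOW(A)={$,b}  FOLLOW(B)={$}

FOLLOW(A) = ["$", "b"]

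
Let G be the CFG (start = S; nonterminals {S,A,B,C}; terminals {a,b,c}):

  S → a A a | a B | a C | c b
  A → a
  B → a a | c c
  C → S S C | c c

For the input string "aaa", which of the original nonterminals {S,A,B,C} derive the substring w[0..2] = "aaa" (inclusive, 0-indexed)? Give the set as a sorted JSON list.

Convert to CNF:
  S -> T0 B | T0 C | T0 X4 | T1 T2
  A -> a
  B -> T0 T0 | T1 T1
  C -> S X3 | T1 T1
  T0 -> a
  T1 -> c
  T2 -> b
  X3 -> S C
  X4 -> A T0

CYK fill (cells [i..j] with 0 ≤ i ≤ j ≤ 2 only):
  T[0,0] 'a' = {A,T0}  orig:{A}
  T[1,1] 'a' = {A,T0}  orig:{A}
  T[2,2] 'a' = {A,T0}  orig:{A}
  T[0,1] 'aa' = {B,X4}  orig:{B}
  T[1,2] 'aa' = {B,X4}  orig:{B}
  T[0,2] 'aaa' = {S}

Original NTs in T[0,2] deriving "aaa": ["S"]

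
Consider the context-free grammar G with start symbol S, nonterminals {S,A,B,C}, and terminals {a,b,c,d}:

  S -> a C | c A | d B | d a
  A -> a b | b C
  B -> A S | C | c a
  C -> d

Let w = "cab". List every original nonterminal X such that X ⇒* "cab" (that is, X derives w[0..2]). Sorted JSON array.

Convert to CNF:
  S -> T0 C | T2 A | T3 B | T3 T0
  A -> T0 T1 | T1 C
  B -> A S | T2 T0 | d
  C -> d
  T0 -> a
  T1 -> b
  T2 -> c
  T3 -> d

Fill CYK table bottom-up, restricted to cells inside w[0..2]:
  cell(0,0) c: {T2}  orig:{}
  cell(1,1) a: {T0}  orig:{}
  cell(2,2) b: {T1}  orig:{}
  cell(0,1) ca: {B}
  cell(1,2) ab: {A}
  cell(0,2) cab: {S}

Original NTs in T[0,2] deriving "cab": ["S"]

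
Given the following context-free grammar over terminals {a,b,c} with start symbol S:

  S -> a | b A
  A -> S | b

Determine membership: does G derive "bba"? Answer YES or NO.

CNF form of G:
  S -> T0 A | a
  A -> T0 A | a | b
  T0 -> b

CYK table (by increasing span):
  [0..0]={A,T0}  "b"  orig:{A}
  [1..1]={A,T0}  "b"  orig:{A}
  [2..2]={A,S}  "a"
  [0..1]={A,S}  "bb"
  [1..2]={A,S}  "ba"
  [0..2]={A,S}  "bba"

S ∈ T[0,2] ⇒ YES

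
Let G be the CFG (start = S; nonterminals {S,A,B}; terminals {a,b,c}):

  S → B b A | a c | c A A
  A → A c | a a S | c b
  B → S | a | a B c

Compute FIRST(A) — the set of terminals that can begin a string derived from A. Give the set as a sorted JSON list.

FIRST iteration:
[1]
  A via A→a a S: +{a}
  A via A→c b: +{c}
  B via B→a: +{a}
  S via S→B b A: +{a}
  S via S→c A A: +{c}
  FIRST(S)={a,c}  FIRST(A)={a,c}  FIRST(B)={a}
[2]
  B via B→S: +{c}
  FIRST(S)={a,c}  FIRST(A)={a,c}  FIRST(B)={a,c}
[3] (stable)
  FIRST(S)={a,c}  FIRST(A)={a,c}  FIRST(B)={a,c}

FIRST(A) = ["a", "c"]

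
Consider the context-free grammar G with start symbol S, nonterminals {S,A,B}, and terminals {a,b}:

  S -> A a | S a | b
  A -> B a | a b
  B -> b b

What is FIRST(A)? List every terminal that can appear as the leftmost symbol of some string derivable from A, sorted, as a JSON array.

Compute FIRST by fixpoint:
round 1:
  A via A→a b: +{a}
  B via B→b b: +{b}
  S via S→A a: +{a}
  S via S→b: +{b}
  FIRST(S)={a,b}  FIRST(A)={a}  FIRST(B)={b}
round 2:
  A via A→B a: +{b}
  FIRST(S)={a,b}  FIRST(A)={a,b}  FIRST(B)={b}
round 3: (no change)
  FIRST(S)={a,b}  FIRST(A)={a,b}  FIRST(B)={b}

FIRST(A) = ["a", "b"]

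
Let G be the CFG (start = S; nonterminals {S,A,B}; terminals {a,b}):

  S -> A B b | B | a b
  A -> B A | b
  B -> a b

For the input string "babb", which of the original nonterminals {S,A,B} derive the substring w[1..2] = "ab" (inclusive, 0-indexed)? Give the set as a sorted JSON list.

CNF form of G:
  S -> A X2 | T0 T1
  A -> B A | b
  B -> T0 T1
  T0 -> a
  T1 -> b
  X2 -> B T1

CYK table (by increasing span) (cells [i..j] with 1 ≤ i ≤ j ≤ 2 only):
  cell(1,1) a: {T0}  orig:{}
  cell(2,2) b: {A,T1}  orig:{A}
  cell(1,2) ab: {B,S}

Original NTs in T[1,2] deriving "ab": ["B", "S"]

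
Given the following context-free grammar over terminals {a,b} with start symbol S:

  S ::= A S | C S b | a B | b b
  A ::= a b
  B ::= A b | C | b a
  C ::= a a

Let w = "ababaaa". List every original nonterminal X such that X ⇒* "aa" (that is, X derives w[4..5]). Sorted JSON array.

Convert to CNF:
  S -> A S | C X2 | T0 B | T1 T1
  A -> T0 T1
  B -> A T1 | T0 T0 | T1 T0
  C -> T0 T0
  T0 -> a
  T1 -> b
  X2 -> S T1

CYK table (by increasing span) (cells [i..j] with 4 ≤ i ≤ j ≤ 5 only):
  T[4,4] 'a' = {T0}  orig:{}
  T[5,5] 'a' = {T0}  orig:{}
  T[4,5] 'aa' = {B,C}

Original NTs in T[4,5] deriving "aa": ["B", "C"]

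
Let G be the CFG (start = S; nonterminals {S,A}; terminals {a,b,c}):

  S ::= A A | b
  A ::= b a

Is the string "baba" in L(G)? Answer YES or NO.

CNF form of G:
  S -> A A | b
  A -> T0 T1
  T0 -> b
  T1 -> a

CYK fill:
  cell(0,0) b: {S,T0}  orig:{S}
  cell(1,1) a: {T1}  orig:{}
  cell(2,2) b: {S,T0}  orig:{S}
  cell(3,3) a: {T1}  orig:{}
  cell(0,1) ba: {A}
  cell(1,2) ab: ∅
  cell(2,3) ba: {A}
  cell(0,2) bab: ∅
  cell(1,3) aba: ∅
  cell(0,3) baba: {S}

S ∈ T[0,3] ⇒ YES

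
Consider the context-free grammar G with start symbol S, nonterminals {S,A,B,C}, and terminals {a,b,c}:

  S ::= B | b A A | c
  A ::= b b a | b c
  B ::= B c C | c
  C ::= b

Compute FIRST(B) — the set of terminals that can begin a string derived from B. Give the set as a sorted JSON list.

Compute FIRST by fixpoint:
iter 1:
  A via A→b b a: +{b}
  B via B→c: +{c}
  C via C→b: +{b}
  S via S→B: +{c}
  S via S→b A A: +{b}
  FIRST(S)={b,c}  FIRST(A)={b}  FIRST(B)={c}  FIRST(C)={b}
iter 2: — fixpoint
  FIRST(S)={b,c}  FIRST(A)={b}  FIRST(B)={c}  FIRST(C)={b}

FIRST(B) = ["c"]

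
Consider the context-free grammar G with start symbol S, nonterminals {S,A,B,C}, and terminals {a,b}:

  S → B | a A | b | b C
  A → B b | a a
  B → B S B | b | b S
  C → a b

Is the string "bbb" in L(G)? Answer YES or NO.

CNF form of G:
  S -> B X3 | T0 C | T0 S | T1 A | b
  A -> B T0 | T1 T1
  B -> B X2 | T0 S | b
  C -> T1 T0
  T0 -> b
  T1 -> a
  X2 -> S B
  X3 -> S B

Fill CYK table bottom-up:
  T[0,0] 'b' = {B,S,T0}  orig:{B,S}
  T[1,1] 'b' = {B,S,T0}  orig:{B,S}
  T[2,2] 'b' = {B,S,T0}  orig:{B,S}
  T[0,1] 'bb' = {A,B,S,X2,X3}  orig:{A,B,S}
  T[1,2] 'bb' = {A,B,S,X2,X3}  orig:{A,B,S}
  T[0,2] 'bbb' = {A,B,S,X2,X3}  orig:{A,B,S}

S ∈ T[0,2] ⇒ YES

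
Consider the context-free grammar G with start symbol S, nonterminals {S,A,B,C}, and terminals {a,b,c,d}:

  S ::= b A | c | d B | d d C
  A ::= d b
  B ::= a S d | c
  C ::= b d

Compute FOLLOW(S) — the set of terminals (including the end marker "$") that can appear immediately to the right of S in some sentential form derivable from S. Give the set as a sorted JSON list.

FIRST sets, iterate to fixpoint:
[1]
  A via A→d b: +{d}
  B via B→a S d: +{a}
  B via B→c: +{c}
  C via C→b d: +{b}
  S via S→b A: +{b}
  S via S→c: +{c}
  S via S→d B: +{d}
  FIRST(S)={b,c,d}  FIRST(A)={d}  FIRST(B)={a,c}  FIRST(C)={b}
[2] (stable)
  FIRST(S)={b,c,d}  FIRST(A)={d}  FIRST(B)={a,c}  FIRST(C)={b}

FOLLOW sets:
seed FOLLOW(S) with $
iter 1:
  B→a S d: FOLLOW(S) ⊇ FIRST(d) = {d}; new: +{d}
  S→b A: FOLLOW(A) ⊇ FOLLOW(S) ⊇ {$,d}; new: +{$,d}
  S→d B: FOLLOW(B) ⊇ FOLLOW(S) ⊇ {$,d}; new: +{$,d}
  S→d d C: FOLLOW(C) ⊇ FOLLOW(S) ⊇ {$,d}; new: +{$,d}
  S: {$,d}  A: {$,d}  B: {$,d}  C: {$,d}
iter 2: (no change)
  S: {$,d}  A: {$,d}  B: {$,d}  C: {$,d}

FOLLOW(S) = ["$", "d"]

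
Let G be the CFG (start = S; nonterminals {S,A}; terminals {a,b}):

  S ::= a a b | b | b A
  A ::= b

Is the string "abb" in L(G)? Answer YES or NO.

Convert to CNF:
  S -> T0 X2 | T1 A | b
  A -> b
  T0 -> a
  T1 -> b
  X2 -> T0 T1

CYK table (by increasing span):
  cell(0,0) a: {T0}  orig:{}
  cell(1,1) b: {A,S,T1}  orig:{A,S}
  cell(2,2) b: {A,S,T1}  orig:{A,S}
  cell(0,1) ab: {X2}  orig:{}
  cell(1,2) bb: {S}
  cell(0,2) abb: ∅

S ∉ T[0,2] ⇒ NO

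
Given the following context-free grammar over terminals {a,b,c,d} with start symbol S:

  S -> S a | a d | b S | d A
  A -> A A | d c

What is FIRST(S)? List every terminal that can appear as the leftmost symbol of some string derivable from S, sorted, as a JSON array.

FIRST sets, iterate to fixpoint:
[1]
  A via A→d c: +{d}
  S via S→a d: +{a}
  S via S→b S: +{b}
  S via S→d A: +{d}
  FIRST[S]={a,b,d}  FIRST[A]={d}
[2] done
  FIRST[S]={a,b,d}  FIRST[A]={d}

FIRST(S) = ["a", "b", "d"]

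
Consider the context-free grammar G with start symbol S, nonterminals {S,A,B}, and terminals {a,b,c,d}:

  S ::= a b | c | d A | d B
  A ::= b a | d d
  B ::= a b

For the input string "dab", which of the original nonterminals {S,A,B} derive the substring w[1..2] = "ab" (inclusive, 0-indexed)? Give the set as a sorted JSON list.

Convert to CNF:
  S -> T1 T0 | T2 A | T2 B | c
  A -> T0 T1 | T2 T2
  B -> T1 T0
  T0 -> b
  T1 -> a
  T2 -> d

Fill CYK table bottom-up — only the sub-triangle for w[1..2]:
  T[1,1] 'a' = {T1}  orig:{}
  T[2,2] 'b' = {T0}  orig:{}
  T[1,2] 'ab' = {B,S}

Original NTs in T[1,2] deriving "ab": ["B", "S"]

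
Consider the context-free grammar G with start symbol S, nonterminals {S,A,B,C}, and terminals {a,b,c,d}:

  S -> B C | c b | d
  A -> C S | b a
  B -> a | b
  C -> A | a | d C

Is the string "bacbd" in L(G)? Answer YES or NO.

CNF form of G:
  S -> B C | T3 T0 | d
  A -> C S | T0 T1
  B -> a | b
  C -> C S | T0 T1 | T2 C | a
  T0 -> b
  T1 -> a
  T2 -> d
  T3 -> c

Fill CYK table bottom-up:
  cell(0,0) b: {B,T0}  orig:{B}
  cell(1,1) a: {B,C,T1}  orig:{B,C}
  cell(2,2) c: {T3}  orig:{}
  cell(3,3) b: {B,T0}  orig:{B}
  cell(4,4) d: {S,T2}  orig:{S}
  cell(0,1) ba: {A,C,S}
  cell(1,2) ac: ∅
  cell(2,3) cb: {S}
  cell(3,4) bd: ∅
  cell(0,2) bac: ∅
  cell(1,3) acb: {A,C}
  cell(2,4) cbd: ∅
  cell(0,3) bacb: {A,C,S}
  cell(1,4) acbd: {A,C}
  cell(0,4) bacbd: {A,C,S}

S ∈ T[0,4] ⇒ YES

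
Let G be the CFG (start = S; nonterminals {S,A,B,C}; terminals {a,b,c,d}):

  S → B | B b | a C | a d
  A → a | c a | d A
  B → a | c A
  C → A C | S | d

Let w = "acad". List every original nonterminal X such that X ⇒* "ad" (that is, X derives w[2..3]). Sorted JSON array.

Convert to CNF:
  S -> B T3 | T0 A | T1 C | T1 T2 | a
  A -> T0 T1 | T2 A | a
  B -> T0 A | a
  C -> A C | B T3 | T0 A | T1 C | T1 T2 | a | d
  T0 -> c
  T1 -> a
  T2 -> d
  T3 -> b

CYK table (by increasing span) (cells [i..j] with 2 ≤ i ≤ j ≤ 3 only):
  T[2,2] 'a' = {A,B,C,S,T1}  orig:{A,B,C,S}
  T[3,3] 'd' = {C,T2}  orig:{C}
  T[2,3] 'ad' = {C,S}

Original NTs in T[2,3] deriving "ad": ["C", "S"]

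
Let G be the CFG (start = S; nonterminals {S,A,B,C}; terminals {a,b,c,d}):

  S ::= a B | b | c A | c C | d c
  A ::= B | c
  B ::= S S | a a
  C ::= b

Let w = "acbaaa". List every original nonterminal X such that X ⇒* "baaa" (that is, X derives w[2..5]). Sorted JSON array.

Convert to CNF:
  S -> T0 B | T1 A | T1 C | T2 T1 | b
  A -> S S | T0 T0 | c
  B -> S S | T0 T0
  C -> b
  T0 -> a
  T1 -> c
  T2 -> d

CYK table (by increasing span) (cells [i..j] with 2 ≤ i ≤ j ≤ 5 only):
  T[2,2] 'b' = {C,S}
  T[3,3] 'a' = {T0}  orig:{}
  T[4,4] 'a' = {T0}  orig:{}
  T[5,5] 'a' = {T0}  orig:{}
  T[2,3] 'ba' = ∅
  T[3,4] 'aa' = {A,B}
  T[4,5] 'aa' = {A,B}
  T[2,4] 'baa' = ∅
  T[3,5] 'aaa' = {S}
  T[2,5] 'baaa' = {A,B}

Original NTs in T[2,5] deriving "baaa": ["A", "B"]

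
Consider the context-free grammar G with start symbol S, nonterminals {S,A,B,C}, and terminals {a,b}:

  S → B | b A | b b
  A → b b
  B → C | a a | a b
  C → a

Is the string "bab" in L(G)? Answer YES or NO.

Convert to CNF:
  S -> T0 A | T0 T0 | T1 T0 | T1 T1 | a
  A -> T0 T0
  B -> T1 T0 | T1 T1 | a
  C -> a
  T0 -> b
  T1 -> a

Fill CYK table bottom-up:
  cell(0,0) b: {T0}  orig:{}
  cell(1,1) a: {B,C,S,T1}  orig:{B,C,S}
  cell(2,2) b: {T0}  orig:{}
  cell(0,1) ba: ∅
  cell(1,2) ab: {B,S}
  cell(0,2) bab: ∅

S ∉ T[0,2] ⇒ NO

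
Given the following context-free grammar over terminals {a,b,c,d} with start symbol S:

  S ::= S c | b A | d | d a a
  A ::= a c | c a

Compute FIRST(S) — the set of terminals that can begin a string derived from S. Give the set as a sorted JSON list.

FIRST iteration:
round 1:
  A via A→a c: +{a}
  A via A→c a: +{c}
  S via S→b A: +{b}
  S via S→d: +{d}
  FIRST[S]={b,d}  FIRST[A]={a,c}
round 2: done
  FIRST[S]={b,d}  FIRST[A]={a,c}

FIRST(S) = ["b", "d"]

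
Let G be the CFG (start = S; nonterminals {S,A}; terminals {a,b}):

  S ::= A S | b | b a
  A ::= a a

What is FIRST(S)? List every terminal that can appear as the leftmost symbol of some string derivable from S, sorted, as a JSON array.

FIRST iteration:
[1]
  A via A→a a: +{a}
  S via S→A S: +{a}
  S via S→b: +{b}
  FIRST[S]={a,b}  FIRST[A]={a}
[2] done
  FIRST[S]={a,b}  FIRST[A]={a}

FIRST(S) = ["a", "b"]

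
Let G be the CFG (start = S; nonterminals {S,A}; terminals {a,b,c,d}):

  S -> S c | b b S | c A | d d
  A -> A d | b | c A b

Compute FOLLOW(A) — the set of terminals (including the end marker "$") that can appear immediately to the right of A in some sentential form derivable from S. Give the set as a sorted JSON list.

Compute FIRST by fixpoint:
pass 1:
  A via A→b: +{b}
  A via A→c A b: +{c}
  S via S→b b S: +{b}
  S via S→c A: +{c}
  S via S→d d: +{d}
  S: {b,c,d}  A: {b,c}
pass 2: — fixpoint
  S: {b,c,d}  A: {b,c}

FOLLOW sets:
initialize: $ ∈ FOLLOW(S)
[1]
  A→A d: FOLLOW(A) ⊇ FIRST(d) = {d}; new: +{d}
  A→c A b: FOLLOW(A) ⊇ FIRST(b) = {b}; new: +{b}
  S→S c: FOLLOW(S) ⊇ FIRST(c) = {c}; new: +{c}
  S→c A: FOLLOW(A) ⊇ FOLLOW(S) ⊇ {$,c}; new: +{$,c}
  FOLLOW(S)={$,c}  FOLLOW(A)={$,b,c,d}
[2] done
  FOLLOW(S)={$,c}  FOLLOW(A)={$,b,c,d}

FOLLOW(A) = ["$", "b", "c", "d"]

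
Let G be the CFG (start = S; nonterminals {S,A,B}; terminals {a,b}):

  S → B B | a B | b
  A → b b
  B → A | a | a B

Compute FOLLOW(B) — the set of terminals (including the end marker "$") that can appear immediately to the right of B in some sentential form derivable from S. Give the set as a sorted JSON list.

Compute FIRST by fixpoint:
round 1:
  A via A→b b: +{b}
  B via B→A: +{b}
  B via B→a: +{a}
  S via S→B B: +{a,b}
  FIRST[S]={a,b}  FIRST[A]={b}  FIRST[B]={a,b}
round 2: (stable)
  FIRST[S]={a,b}  FIRST[A]={b}  FIRST[B]={a,b}

FOLLOW sets:
initialize: $ ∈ FOLLOW(S)
pass 1:
  S→B B: FOLLOW(B) ⊇ FIRST(B) = {a,b}; new: +{a,b}
  S→B B: FOLLOW(B) ⊇ FOLLOW(S) ⊇ {$}; new: +{$}
  FOLLOW(S)={$}  FOLLOW(A)={}  FOLLOW(B)={$,a,b}
pass 2:
  B→A: FOLLOW(A) ⊇ FOLLOW(B) ⊇ {$,a,b}; new: +{$,a,b}
  FOLLOW(S)={$}  FOLLOW(A)={$,a,b}  FOLLOW(B)={$,a,b}
pass 3: — fixpoint
  FOLLOW(S)={$}  FOLLOW(A)={$,a,b}  FOLLOW(B)={$,a,b}

FOLLOW(B) = ["$", "a", "b"]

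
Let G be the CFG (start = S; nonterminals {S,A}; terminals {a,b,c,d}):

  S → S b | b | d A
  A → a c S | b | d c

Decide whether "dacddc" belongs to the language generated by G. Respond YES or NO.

Convert to CNF:
  S -> S T3 | T2 A | b
  A -> T0 X4 | T2 T1 | b
  T0 -> a
  T1 -> c
  T2 -> d
  T3 -> b
  X4 -> T1 S

CYK table (by increasing span):
  T[0,0] 'd' = {T2}  orig:{}
  T[1,1] 'a' = {T0}  orig:{}
  T[2,2] 'c' = {T1}  orig:{}
  T[3,3] 'd' = {T2}  orig:{}
  T[4,4] 'd' = {T2}  orig:{}
  T[5,5] 'c' = {T1}  orig:{}
  T[0,1] 'da' = ∅
  T[1,2] 'ac' = ∅
  T[2,3] 'cd' = ∅
  T[3,4] 'dd' = ∅
  T[4,5] 'dc' = {A}
  T[0,2] 'dac' = ∅
  T[1,3] 'acd' = ∅
  T[2,4] 'cdd' = ∅
  T[3,5] 'ddc' = {S}
  T[0,3] 'dacd' = ∅
  T[1,4] 'acdd' = ∅
  T[2,5] 'cddc' = {X4}  orig:{}
  T[0,4] 'dacdd' = ∅
  T[1,5] 'acddc' = {A}
  T[0,5] 'dacddc' = {S}

S ∈ T[0,5] ⇒ YES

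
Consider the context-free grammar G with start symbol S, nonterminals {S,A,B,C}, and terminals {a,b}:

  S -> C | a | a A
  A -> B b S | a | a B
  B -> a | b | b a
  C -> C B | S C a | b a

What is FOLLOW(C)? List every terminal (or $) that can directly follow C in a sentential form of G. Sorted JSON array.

FIRST sets, iterate to fixpoint:
iter 1:
  A via A→a: +{a}
  B via B→a: +{a}
  B via B→b: +{b}
  C via C→b a: +{b}
  S via S→C: +{b}
  S via S→a: +{a}
  FIRST(S)={a,b}  FIRST(A)={a}  FIRST(B)={a,b}  FIRST(C)={b}
iter 2:
  A via A→B b S: +{b}
  C via C→S C a: +{a}
  FIRST(S)={a,b}  FIRST(A)={a,b}  FIRST(B)={a,b}  FIRST(C)={a,b}
iter 3: (stable)
  FIRST(S)={a,b}  FIRST(A)={a,b}  FIRST(B)={a,b}  FIRST(C)={a,b}

FOLLOW iteration:
initialize: $ ∈ FOLLOW(S)
round 1:
  A→B b S: FOLLOW(B) ⊇ FIRST(b) = {b}; new: +{b}
  C→C B: FOLLOW(C) ⊇ FIRST(B) = {a,b}; new: +{a,b}
  C→C B: FOLLOW(B) ⊇ FOLLOW(C) ⊇ {a,b}; new: +{a}
  C→S C a: FOLLOW(S) ⊇ FIRST(C) = {a,b}; new: +{a,b}
  S→C: FOLLOW(C) ⊇ FOLLOW(S) ⊇ {$,a,b}; new: +{$}
  S→a A: FOLLOW(A) ⊇ FOLLOW(S) ⊇ {$,a,b}; new: +{$,a,b}
  FOLLOW(S)={$,a,b}  FOLLOW(A)={$,a,b}  FOLLOW(B)={a,b}  FOLLOW(C)={$,a,b}
round 2:
  A→a B: FOLLOW(B) ⊇ FOLLOW(A) ⊇ {$,a,b}; new: +{$}
  FOLLOW(S)={$,a,b}  FOLLOW(A)={$,a,b}  FOLLOW(B)={$,a,b}  FOLLOW(C)={$,a,b}
round 3: — fixpoint
  FOLLOW(S)={$,a,b}  FOLLOW(A)={$,a,b}  FOLLOW(B)={$,a,b}  FOLLOW(C)={$,a,b}

FOLLOW(C) = ["$", "a", "b"]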